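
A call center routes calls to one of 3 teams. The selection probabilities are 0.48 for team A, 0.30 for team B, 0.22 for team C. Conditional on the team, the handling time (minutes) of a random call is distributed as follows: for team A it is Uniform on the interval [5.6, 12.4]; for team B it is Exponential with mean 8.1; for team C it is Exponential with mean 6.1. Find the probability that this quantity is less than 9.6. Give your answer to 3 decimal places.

0.665

Conditional on each team, P(X < 9.6): A: 0.588235; B: 0.69431; C: 0.792738.
By total probability, P(X < 9.6) = 0.48·0.588235 + 0.3·0.69431 + 0.22·0.792738 = 0.665048.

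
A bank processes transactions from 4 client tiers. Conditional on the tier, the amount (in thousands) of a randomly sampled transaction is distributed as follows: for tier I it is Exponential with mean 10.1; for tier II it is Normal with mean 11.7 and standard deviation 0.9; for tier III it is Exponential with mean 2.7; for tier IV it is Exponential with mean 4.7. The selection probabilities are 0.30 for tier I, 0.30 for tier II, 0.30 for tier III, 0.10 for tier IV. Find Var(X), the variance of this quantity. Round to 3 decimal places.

Per component, I: μ=10.1, E[X²]=204.02; II: μ=11.7, E[X²]=137.7; III: μ=2.7, E[X²]=14.58; IV: μ=4.7, E[X²]=44.18.
E[X] = 0.3·10.1 + 0.3·11.7 + 0.3·2.7 + 0.1·4.7 = 7.82.
E[X²] = 0.3·204.02 + 0.3·137.7 + 0.3·14.58 + 0.1·44.18 = 111.308.
Var(X) = E[X²] − (E[X])² = 111.308 − 61.1524 = 50.1556.

50.156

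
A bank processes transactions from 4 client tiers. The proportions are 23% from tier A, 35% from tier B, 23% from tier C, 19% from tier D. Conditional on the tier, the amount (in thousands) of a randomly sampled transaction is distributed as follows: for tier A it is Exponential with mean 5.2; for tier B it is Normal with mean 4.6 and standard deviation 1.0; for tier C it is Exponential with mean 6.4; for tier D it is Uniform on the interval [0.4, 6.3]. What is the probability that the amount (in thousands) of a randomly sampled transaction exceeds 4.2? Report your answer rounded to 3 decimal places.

0.519

Conditional on each tier, P(X > 4.2): A: 0.445886; B: 0.655422; C: 0.518793; D: 0.355932.
By total probability, P(X > 4.2) = 0.23·0.445886 + 0.35·0.655422 + 0.23·0.518793 + 0.19·0.355932 = 0.518901.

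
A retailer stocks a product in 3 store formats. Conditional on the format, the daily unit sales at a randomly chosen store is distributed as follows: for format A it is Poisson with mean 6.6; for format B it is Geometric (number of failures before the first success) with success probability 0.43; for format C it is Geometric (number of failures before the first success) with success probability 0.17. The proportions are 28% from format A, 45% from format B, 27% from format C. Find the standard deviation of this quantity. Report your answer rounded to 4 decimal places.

Per component, A: μ=6.6, E[X²]=50.16; B: μ=1.32558, E[X²]=4.83991; C: μ=4.88235, E[X²]=52.5571.
E[X] = 0.28·6.6 + 0.45·1.32558 + 0.27·4.88235 = 3.76275.
E[X²] = 0.28·50.16 + 0.45·4.83991 + 0.27·52.5571 = 30.4132.
Var(X) = E[X²] − (E[X])² = 30.4132 − 14.1583 = 16.2549.
SD(X) = √16.2549 = 4.03174.

4.0317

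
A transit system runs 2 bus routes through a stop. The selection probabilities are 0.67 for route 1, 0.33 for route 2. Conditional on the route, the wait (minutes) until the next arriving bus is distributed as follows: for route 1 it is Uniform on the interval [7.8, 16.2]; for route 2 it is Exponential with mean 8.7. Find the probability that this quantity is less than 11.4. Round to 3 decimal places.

0.528

Conditional on each route, P(X < 11.4): 1: 0.428571; 2: 0.730273.
By total probability, P(X < 11.4) = 0.67·0.428571 + 0.33·0.730273 = 0.528133.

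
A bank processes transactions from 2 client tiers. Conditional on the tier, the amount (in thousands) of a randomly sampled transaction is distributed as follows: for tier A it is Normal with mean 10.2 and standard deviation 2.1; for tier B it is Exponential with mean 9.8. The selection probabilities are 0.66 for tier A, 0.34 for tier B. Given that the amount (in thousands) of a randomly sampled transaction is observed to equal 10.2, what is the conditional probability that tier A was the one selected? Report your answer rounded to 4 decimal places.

Likelihoods f(10.2 | ·): A: 0.189973; B: 0.0360374.
Posterior ∝ prior × likelihood. Numerator for A: 0.66·0.189973 = 0.125382.
Normalizing constant: 0.66·0.189973 + 0.34·0.0360374 = 0.137635.
P(A | observation) = 0.125382 / 0.137635 = 0.910977.

0.9110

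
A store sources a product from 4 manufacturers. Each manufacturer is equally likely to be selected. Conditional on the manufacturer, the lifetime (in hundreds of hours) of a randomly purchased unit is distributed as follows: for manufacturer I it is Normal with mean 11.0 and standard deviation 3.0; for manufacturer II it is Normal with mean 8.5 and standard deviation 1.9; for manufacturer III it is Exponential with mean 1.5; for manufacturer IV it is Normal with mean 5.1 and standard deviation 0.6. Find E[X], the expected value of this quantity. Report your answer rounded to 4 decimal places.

6.5250

Component means — I: 11; II: 8.5; III: 1.5; IV: 5.1.
E[X] = 0.25·11 + 0.25·8.5 + 0.25·1.5 + 0.25·5.1 = 6.525.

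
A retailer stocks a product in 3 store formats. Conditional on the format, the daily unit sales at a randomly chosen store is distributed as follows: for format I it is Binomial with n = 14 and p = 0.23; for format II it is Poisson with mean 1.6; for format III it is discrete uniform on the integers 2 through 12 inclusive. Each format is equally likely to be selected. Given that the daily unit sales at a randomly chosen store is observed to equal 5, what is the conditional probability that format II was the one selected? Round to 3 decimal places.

Likelihoods P(X=5 | ·): I: 0.122608; II: 0.017642; III: 0.0909091.
Posterior ∝ prior × likelihood. Numerator for II: 0.333333·0.017642 = 0.00588066.
Normalizing constant: 0.333333·0.122608 + 0.333333·0.017642 + 0.333333·0.0909091 = 0.0770531.
P(II | observation) = 0.00588066 / 0.0770531 = 0.0763196.

0.076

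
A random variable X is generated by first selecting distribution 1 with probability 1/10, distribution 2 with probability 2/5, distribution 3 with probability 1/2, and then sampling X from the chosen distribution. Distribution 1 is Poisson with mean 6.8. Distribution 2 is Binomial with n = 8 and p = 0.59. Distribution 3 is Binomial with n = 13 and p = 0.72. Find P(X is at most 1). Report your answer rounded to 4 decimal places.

0.0049

Conditional on each component, P(X ≤ 1): 1: 0.00868745; 2: 0.00999089; 3: 2.23858e-06.
By total probability, P(X ≤ 1) = 0.1·0.00868745 + 0.4·0.00999089 + 0.5·2.23858e-06 = 0.00486622.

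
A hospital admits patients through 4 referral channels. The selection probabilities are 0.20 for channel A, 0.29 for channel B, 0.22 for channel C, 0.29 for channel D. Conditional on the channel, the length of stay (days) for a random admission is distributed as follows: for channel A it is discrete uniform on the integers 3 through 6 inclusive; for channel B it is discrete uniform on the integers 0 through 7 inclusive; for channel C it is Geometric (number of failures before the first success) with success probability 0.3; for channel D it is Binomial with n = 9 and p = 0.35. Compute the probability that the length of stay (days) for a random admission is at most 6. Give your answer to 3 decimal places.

0.942

Conditional on each channel, P(X ≤ 6): A: 1; B: 0.875; C: 0.917646; D: 0.988818.
By total probability, P(X ≤ 6) = 0.2·1 + 0.29·0.875 + 0.22·0.917646 + 0.29·0.988818 = 0.942389.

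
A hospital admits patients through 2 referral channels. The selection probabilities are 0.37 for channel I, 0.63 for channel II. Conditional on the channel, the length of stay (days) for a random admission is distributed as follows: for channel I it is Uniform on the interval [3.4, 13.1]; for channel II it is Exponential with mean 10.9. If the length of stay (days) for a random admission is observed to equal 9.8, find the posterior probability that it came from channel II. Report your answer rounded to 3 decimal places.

0.381

Likelihoods f(9.8 | ·): I: 0.103093; II: 0.0373342.
Posterior ∝ prior × likelihood. Numerator for II: 0.63·0.0373342 = 0.0235205.
Normalizing constant: 0.37·0.103093 + 0.63·0.0373342 = 0.0616649.
P(II | observation) = 0.0235205 / 0.0616649 = 0.381425.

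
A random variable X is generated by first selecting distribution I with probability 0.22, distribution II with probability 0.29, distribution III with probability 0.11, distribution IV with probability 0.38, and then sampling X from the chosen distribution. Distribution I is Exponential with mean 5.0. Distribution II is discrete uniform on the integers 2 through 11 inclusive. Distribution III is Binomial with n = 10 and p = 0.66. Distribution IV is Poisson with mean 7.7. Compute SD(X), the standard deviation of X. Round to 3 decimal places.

Per component, I: μ=5, E[X²]=50; II: μ=6.5, E[X²]=50.5; III: μ=6.6, E[X²]=45.804; IV: μ=7.7, E[X²]=66.99.
E[X] = 0.22·5 + 0.29·6.5 + 0.11·6.6 + 0.38·7.7 = 6.637.
E[X²] = 0.22·50 + 0.29·50.5 + 0.11·45.804 + 0.38·66.99 = 56.1396.
Var(X) = E[X²] − (E[X])² = 56.1396 − 44.0498 = 12.0899.
SD(X) = √12.0899 = 3.47705.

3.477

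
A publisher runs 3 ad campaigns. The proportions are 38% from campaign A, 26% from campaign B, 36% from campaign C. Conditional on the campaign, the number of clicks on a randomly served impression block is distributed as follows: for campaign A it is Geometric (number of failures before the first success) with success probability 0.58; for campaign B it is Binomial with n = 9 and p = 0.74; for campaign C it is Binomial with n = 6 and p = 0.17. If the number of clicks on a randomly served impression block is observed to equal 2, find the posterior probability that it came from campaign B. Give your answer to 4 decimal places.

0.0036

Likelihoods P(X=2 | ·): A: 0.102312; B: 0.00158336; C: 0.205732.
Posterior ∝ prior × likelihood. Numerator for B: 0.26·0.00158336 = 0.000411673.
Normalizing constant: 0.38·0.102312 + 0.26·0.00158336 + 0.36·0.205732 = 0.113354.
P(B | observation) = 0.000411673 / 0.113354 = 0.00363176.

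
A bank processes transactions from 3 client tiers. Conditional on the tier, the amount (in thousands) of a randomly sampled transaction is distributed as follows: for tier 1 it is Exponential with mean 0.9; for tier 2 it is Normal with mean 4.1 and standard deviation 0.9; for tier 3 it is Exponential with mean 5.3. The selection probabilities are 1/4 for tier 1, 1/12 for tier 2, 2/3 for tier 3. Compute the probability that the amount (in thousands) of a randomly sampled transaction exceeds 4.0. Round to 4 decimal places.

Conditional on each tier, P(X > 4.0): 1: 0.0117436; 2: 0.544236; 3: 0.470144.
By total probability, P(X > 4.0) = 0.25·0.0117436 + 0.0833333·0.544236 + 0.666667·0.470144 = 0.361718.

0.3617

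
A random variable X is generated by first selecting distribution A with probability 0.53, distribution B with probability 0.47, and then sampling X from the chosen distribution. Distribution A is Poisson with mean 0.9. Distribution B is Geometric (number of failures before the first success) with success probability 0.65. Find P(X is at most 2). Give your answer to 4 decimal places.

0.9465

Conditional on each component, P(X ≤ 2): A: 0.937143; B: 0.957125.
By total probability, P(X ≤ 2) = 0.53·0.937143 + 0.47·0.957125 = 0.946535.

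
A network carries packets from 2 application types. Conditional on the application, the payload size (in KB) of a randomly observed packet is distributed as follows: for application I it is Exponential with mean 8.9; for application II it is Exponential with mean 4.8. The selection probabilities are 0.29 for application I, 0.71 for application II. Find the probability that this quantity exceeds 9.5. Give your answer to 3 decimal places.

Conditional on each application, P(X > 9.5): I: 0.343896; II: 0.138184.
By total probability, P(X > 9.5) = 0.29·0.343896 + 0.71·0.138184 = 0.197841.

0.198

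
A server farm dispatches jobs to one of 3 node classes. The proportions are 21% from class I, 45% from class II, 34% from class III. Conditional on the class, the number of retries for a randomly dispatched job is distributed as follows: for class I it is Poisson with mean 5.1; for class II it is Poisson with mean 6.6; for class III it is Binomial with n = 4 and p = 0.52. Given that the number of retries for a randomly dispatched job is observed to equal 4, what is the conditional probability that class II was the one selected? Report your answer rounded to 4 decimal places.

Likelihoods P(X=4 | ·): I: 0.171857; II: 0.107553; III: 0.0731162.
Posterior ∝ prior × likelihood. Numerator for II: 0.45·0.107553 = 0.0483987.
Normalizing constant: 0.21·0.171857 + 0.45·0.107553 + 0.34·0.0731162 = 0.109348.
P(II | observation) = 0.0483987 / 0.109348 = 0.442611.

0.4426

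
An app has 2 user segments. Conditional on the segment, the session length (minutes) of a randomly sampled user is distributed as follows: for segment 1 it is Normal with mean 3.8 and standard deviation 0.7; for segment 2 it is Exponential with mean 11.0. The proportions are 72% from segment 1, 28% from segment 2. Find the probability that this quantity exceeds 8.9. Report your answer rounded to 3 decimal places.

Conditional on each segment, P(X > 8.9): 1: 1.59983e-13; 2: 0.445263.
By total probability, P(X > 8.9) = 0.72·1.59983e-13 + 0.28·0.445263 = 0.124674.

0.125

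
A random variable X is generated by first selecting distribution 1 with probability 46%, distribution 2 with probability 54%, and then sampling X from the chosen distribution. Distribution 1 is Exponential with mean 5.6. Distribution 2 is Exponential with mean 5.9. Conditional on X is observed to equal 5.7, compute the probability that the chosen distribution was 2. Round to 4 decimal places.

0.5399

Likelihoods f(5.7 | ·): 1: 0.0645301; 2: 0.0645023.
Posterior ∝ prior × likelihood. Numerator for 2: 0.54·0.0645023 = 0.0348313.
Normalizing constant: 0.46·0.0645301 + 0.54·0.0645023 = 0.0645151.
P(2 | observation) = 0.0348313 / 0.0645151 = 0.539893.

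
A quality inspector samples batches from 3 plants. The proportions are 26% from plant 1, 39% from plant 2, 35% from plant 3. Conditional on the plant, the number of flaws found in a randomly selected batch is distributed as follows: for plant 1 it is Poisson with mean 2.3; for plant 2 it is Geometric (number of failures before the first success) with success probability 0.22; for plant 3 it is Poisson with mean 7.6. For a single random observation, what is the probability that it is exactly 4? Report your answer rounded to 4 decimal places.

0.0865

Conditional on each plant, P(X = 4): 1: 0.116902; 2: 0.0814331; 3: 0.0695673.
By total probability, P(X = 4) = 0.26·0.116902 + 0.39·0.0814331 + 0.35·0.0695673 = 0.086502.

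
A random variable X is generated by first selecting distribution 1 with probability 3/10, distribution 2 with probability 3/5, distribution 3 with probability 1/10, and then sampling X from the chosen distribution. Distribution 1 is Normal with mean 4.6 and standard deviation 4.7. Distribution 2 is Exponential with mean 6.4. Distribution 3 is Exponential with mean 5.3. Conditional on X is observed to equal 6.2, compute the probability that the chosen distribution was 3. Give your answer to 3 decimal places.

Likelihoods f(6.2 | ·): 1: 0.0801027; 2: 0.0593058; 3: 0.0585709.
Posterior ∝ prior × likelihood. Numerator for 3: 0.1·0.0585709 = 0.00585709.
Normalizing constant: 0.3·0.0801027 + 0.6·0.0593058 + 0.1·0.0585709 = 0.0654714.
P(3 | observation) = 0.00585709 / 0.0654714 = 0.0894602.

0.089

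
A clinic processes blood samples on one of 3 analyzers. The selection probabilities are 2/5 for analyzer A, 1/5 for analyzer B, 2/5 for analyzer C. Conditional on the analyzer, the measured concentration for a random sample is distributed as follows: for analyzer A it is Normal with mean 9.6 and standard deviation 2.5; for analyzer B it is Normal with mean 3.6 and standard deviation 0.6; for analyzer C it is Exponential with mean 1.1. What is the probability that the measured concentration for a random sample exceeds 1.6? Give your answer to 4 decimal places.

Conditional on each analyzer, P(X > 1.6): A: 0.999313; B: 0.999571; C: 0.233506.
By total probability, P(X > 1.6) = 0.4·0.999313 + 0.2·0.999571 + 0.4·0.233506 = 0.693042.

0.6930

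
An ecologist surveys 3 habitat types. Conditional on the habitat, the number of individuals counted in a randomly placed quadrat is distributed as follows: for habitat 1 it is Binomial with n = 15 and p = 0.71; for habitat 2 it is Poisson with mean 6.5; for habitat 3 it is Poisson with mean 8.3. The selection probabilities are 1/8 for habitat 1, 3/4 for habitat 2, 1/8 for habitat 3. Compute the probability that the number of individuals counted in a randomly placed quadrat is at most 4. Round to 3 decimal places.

0.178

Conditional on each habitat, P(X ≤ 4): 1: 0.000486573; 2: 0.223672; 3: 0.0836969.
By total probability, P(X ≤ 4) = 0.125·0.000486573 + 0.75·0.223672 + 0.125·0.0836969 = 0.178277.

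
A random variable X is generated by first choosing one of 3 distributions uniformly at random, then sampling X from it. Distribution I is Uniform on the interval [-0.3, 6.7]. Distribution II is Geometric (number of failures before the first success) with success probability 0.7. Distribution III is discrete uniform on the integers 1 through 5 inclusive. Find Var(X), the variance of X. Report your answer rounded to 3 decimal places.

Per component, I: μ=3.2, E[X²]=14.3233; II: μ=0.428571, E[X²]=0.795918; III: μ=3, E[X²]=11.
E[X] = 0.333333·3.2 + 0.333333·0.428571 + 0.333333·3 = 2.20952.
E[X²] = 0.333333·14.3233 + 0.333333·0.795918 + 0.333333·11 = 8.70642.
Var(X) = E[X²] − (E[X])² = 8.70642 − 4.882 = 3.82442.

3.824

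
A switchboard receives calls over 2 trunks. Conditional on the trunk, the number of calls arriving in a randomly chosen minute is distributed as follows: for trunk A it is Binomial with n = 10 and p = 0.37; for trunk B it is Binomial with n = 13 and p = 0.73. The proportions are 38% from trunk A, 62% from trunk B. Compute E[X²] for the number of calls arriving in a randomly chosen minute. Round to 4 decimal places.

For each component E[X²] = Var + (mean)², giving A: 16.021; B: 92.6224.
Overall E[X²] = 0.38·16.021 + 0.62·92.6224 = 63.5139.

63.5139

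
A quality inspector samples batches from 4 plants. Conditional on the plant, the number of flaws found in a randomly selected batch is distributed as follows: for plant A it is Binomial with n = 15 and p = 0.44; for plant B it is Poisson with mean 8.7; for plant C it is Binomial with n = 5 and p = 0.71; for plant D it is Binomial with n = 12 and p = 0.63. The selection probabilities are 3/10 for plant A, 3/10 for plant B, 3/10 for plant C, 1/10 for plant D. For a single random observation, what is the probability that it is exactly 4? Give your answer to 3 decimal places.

0.151

Conditional on each plant, P(X = 4): A: 0.0868984; B: 0.0397653; C: 0.368469; D: 0.0273893.
By total probability, P(X = 4) = 0.3·0.0868984 + 0.3·0.0397653 + 0.3·0.368469 + 0.1·0.0273893 = 0.151279.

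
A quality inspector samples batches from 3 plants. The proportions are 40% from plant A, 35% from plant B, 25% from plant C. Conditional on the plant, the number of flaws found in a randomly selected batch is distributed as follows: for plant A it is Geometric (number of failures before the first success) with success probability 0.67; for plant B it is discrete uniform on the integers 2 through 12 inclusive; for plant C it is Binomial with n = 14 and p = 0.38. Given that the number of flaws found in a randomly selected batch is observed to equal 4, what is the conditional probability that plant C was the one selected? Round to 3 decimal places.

0.556

Likelihoods P(X=4 | ·): A: 0.00794567; B: 0.0909091; C: 0.17518.
Posterior ∝ prior × likelihood. Numerator for C: 0.25·0.17518 = 0.0437951.
Normalizing constant: 0.4·0.00794567 + 0.35·0.0909091 + 0.25·0.17518 = 0.0787915.
P(C | observation) = 0.0437951 / 0.0787915 = 0.555835.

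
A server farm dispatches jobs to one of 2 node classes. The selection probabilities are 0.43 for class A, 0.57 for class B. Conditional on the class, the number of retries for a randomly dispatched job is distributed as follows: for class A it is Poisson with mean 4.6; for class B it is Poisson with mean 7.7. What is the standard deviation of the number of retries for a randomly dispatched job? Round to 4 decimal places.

2.9534

Per component, A: μ=4.6, E[X²]=25.76; B: μ=7.7, E[X²]=66.99.
E[X] = 0.43·4.6 + 0.57·7.7 = 6.367.
E[X²] = 0.43·25.76 + 0.57·66.99 = 49.2611.
Var(X) = E[X²] − (E[X])² = 49.2611 − 40.5387 = 8.72241.
SD(X) = √8.72241 = 2.95337.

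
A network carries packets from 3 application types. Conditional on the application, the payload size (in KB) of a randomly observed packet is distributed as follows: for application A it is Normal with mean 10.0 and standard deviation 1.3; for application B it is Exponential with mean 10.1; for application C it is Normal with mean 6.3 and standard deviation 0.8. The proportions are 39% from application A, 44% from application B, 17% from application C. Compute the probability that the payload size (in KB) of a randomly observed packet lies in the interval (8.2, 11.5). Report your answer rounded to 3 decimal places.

0.365

Conditional on each application, P(8.2 < X < 11.5): A: 0.792633; B: 0.123759; C: 0.00877448.
By total probability, P(8.2 < X < 11.5) = 0.39·0.792633 + 0.44·0.123759 + 0.17·0.00877448 = 0.365073.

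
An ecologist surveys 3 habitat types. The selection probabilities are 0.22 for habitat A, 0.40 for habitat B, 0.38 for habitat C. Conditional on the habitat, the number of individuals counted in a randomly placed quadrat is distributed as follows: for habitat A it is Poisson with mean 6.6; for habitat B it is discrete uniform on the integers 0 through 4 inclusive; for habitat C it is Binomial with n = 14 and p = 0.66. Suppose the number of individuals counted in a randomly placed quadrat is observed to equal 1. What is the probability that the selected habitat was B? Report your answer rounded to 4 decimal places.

0.9759

Likelihoods P(X=1 | ·): A: 0.00897843; B: 0.2; C: 7.49718e-06.
Posterior ∝ prior × likelihood. Numerator for B: 0.4·0.2 = 0.08.
Normalizing constant: 0.22·0.00897843 + 0.4·0.2 + 0.38·7.49718e-06 = 0.0819781.
P(B | observation) = 0.08 / 0.0819781 = 0.97587.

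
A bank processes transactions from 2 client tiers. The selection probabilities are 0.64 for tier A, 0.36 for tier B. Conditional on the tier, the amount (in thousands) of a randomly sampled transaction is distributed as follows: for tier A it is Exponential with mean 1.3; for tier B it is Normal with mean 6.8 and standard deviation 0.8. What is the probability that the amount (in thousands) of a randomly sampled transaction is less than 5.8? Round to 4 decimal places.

0.6706

Conditional on each tier, P(X < 5.8): A: 0.988455; B: 0.10565.
By total probability, P(X < 5.8) = 0.64·0.988455 + 0.36·0.10565 = 0.670645.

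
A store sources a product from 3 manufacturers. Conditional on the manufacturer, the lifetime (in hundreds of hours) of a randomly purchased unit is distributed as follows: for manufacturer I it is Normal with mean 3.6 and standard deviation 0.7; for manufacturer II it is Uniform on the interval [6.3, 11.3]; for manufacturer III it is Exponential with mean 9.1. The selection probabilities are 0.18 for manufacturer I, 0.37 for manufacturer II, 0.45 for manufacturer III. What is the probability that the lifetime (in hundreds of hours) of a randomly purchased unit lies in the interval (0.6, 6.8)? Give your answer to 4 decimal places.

0.4251

Conditional on each manufacturer, P(0.6 < X < 6.8): I: 0.999988; II: 0.1; III: 0.462527.
By total probability, P(0.6 < X < 6.8) = 0.18·0.999988 + 0.37·0.1 + 0.45·0.462527 = 0.425135.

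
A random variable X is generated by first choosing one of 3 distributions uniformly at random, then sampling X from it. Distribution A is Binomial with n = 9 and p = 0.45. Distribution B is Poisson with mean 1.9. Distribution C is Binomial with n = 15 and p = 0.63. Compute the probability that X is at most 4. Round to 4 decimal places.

Conditional on each component, P(X ≤ 4): A: 0.621421; B: 0.955919; C: 0.00468503.
By total probability, P(X ≤ 4) = 0.333333·0.621421 + 0.333333·0.955919 + 0.333333·0.00468503 = 0.527342.

0.5273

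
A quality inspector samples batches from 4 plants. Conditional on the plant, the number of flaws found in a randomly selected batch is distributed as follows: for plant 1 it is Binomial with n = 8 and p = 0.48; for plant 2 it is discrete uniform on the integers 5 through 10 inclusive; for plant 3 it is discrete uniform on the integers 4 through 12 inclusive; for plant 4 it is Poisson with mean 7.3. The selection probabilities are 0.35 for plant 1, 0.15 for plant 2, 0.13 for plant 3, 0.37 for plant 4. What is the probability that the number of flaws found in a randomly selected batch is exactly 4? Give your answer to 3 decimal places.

0.139

Conditional on each plant, P(X = 4): 1: 0.271692; 2: 0; 3: 0.111111; 4: 0.0799338.
By total probability, P(X = 4) = 0.35·0.271692 + 0.15·0 + 0.13·0.111111 + 0.37·0.0799338 = 0.139112.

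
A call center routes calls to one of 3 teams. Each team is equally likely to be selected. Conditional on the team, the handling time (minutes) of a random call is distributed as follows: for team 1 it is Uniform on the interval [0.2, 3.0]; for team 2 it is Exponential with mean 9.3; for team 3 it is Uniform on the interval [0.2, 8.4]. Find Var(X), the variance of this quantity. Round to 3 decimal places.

Per component, 1: μ=1.6, E[X²]=3.21333; 2: μ=9.3, E[X²]=172.98; 3: μ=4.3, E[X²]=24.0933.
E[X] = 0.333333·1.6 + 0.333333·9.3 + 0.333333·4.3 = 5.06667.
E[X²] = 0.333333·3.21333 + 0.333333·172.98 + 0.333333·24.0933 = 66.7622.
Var(X) = E[X²] − (E[X])² = 66.7622 − 25.6711 = 41.0911.

41.091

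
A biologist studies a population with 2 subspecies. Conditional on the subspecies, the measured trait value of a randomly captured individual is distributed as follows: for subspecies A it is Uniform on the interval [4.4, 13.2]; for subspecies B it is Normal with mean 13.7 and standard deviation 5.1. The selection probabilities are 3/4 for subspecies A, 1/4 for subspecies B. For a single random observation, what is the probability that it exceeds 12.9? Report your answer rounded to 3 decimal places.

Conditional on each subspecies, P(X > 12.9): A: 0.0340909; B: 0.562323.
By total probability, P(X > 12.9) = 0.75·0.0340909 + 0.25·0.562323 = 0.166149.

0.166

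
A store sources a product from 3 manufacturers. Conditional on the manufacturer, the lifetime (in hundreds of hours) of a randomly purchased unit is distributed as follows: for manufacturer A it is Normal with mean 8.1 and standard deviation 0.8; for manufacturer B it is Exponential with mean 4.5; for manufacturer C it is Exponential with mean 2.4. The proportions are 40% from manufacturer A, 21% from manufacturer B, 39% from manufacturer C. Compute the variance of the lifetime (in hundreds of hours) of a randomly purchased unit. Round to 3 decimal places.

Per component, A: μ=8.1, E[X²]=66.25; B: μ=4.5, E[X²]=40.5; C: μ=2.4, E[X²]=11.52.
E[X] = 0.4·8.1 + 0.21·4.5 + 0.39·2.4 = 5.121.
E[X²] = 0.4·66.25 + 0.21·40.5 + 0.39·11.52 = 39.4978.
Var(X) = E[X²] − (E[X])² = 39.4978 − 26.2246 = 13.2732.

13.273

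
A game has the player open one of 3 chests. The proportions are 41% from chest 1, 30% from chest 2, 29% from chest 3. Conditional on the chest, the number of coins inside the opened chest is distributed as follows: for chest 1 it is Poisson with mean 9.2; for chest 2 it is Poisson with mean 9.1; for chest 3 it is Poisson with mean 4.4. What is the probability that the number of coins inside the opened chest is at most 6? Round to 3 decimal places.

0.382

Conditional on each chest, P(X ≤ 6): 1: 0.189165; 2: 0.197823; 3: 0.843645.
By total probability, P(X ≤ 6) = 0.41·0.189165 + 0.3·0.197823 + 0.29·0.843645 = 0.381562.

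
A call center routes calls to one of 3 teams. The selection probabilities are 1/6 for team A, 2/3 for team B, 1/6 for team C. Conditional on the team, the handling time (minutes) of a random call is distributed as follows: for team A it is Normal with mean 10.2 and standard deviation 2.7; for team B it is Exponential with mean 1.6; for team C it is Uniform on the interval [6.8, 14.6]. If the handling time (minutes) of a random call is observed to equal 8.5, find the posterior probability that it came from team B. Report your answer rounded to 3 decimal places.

Likelihoods f(8.5 | ·): A: 0.121189; B: 0.00308099; C: 0.128205.
Posterior ∝ prior × likelihood. Numerator for B: 0.666667·0.00308099 = 0.00205399.
Normalizing constant: 0.166667·0.121189 + 0.666667·0.00308099 + 0.166667·0.128205 = 0.0436196.
P(B | observation) = 0.00205399 / 0.0436196 = 0.0470888.

0.047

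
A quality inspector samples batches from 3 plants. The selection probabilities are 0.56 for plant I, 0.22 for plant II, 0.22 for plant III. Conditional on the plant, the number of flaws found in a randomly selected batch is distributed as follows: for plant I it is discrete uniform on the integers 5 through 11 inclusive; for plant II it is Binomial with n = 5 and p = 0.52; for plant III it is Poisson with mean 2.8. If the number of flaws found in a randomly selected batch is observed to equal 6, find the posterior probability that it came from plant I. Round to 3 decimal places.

Likelihoods P(X=6 | ·): I: 0.142857; II: 0; III: 0.0406997.
Posterior ∝ prior × likelihood. Numerator for I: 0.56·0.142857 = 0.08.
Normalizing constant: 0.56·0.142857 + 0.22·0 + 0.22·0.0406997 = 0.0889539.
P(I | observation) = 0.08 / 0.0889539 = 0.899342.

0.899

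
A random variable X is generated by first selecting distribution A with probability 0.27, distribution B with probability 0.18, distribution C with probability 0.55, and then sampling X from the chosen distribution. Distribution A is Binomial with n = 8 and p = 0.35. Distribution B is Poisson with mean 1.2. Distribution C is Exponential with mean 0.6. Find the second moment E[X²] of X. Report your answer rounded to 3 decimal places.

3.479

For each component E[X²] = Var + (mean)², giving A: 9.66; B: 2.64; C: 0.72.
Overall E[X²] = 0.27·9.66 + 0.18·2.64 + 0.55·0.72 = 3.4794.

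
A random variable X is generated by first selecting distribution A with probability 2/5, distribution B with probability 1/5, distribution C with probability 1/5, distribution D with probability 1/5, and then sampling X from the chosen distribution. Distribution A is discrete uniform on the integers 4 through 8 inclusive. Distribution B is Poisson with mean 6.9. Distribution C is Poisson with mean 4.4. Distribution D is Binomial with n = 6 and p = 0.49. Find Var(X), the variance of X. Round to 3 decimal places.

Per component, A: μ=6, E[X²]=38; B: μ=6.9, E[X²]=54.51; C: μ=4.4, E[X²]=23.76; D: μ=2.94, E[X²]=10.143.
E[X] = 0.4·6 + 0.2·6.9 + 0.2·4.4 + 0.2·2.94 = 5.248.
E[X²] = 0.4·38 + 0.2·54.51 + 0.2·23.76 + 0.2·10.143 = 32.8826.
Var(X) = E[X²] − (E[X])² = 32.8826 − 27.5415 = 5.3411.

5.341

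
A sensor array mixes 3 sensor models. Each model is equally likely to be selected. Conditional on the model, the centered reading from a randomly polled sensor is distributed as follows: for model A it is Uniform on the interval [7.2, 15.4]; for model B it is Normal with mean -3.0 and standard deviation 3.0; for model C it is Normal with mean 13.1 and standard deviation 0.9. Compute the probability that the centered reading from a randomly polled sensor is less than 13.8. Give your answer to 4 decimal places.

Conditional on each model, P(X < 13.8): A: 0.804878; B: 1; C: 0.78165.
By total probability, P(X < 13.8) = 0.333333·0.804878 + 0.333333·1 + 0.333333·0.78165 = 0.862176.

0.8622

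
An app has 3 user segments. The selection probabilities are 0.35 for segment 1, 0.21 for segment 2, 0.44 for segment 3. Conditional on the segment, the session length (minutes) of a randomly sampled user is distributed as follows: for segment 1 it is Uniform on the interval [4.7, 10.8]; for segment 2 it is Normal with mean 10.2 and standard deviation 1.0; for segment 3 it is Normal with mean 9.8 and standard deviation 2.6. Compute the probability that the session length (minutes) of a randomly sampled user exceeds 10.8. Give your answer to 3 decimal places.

Conditional on each segment, P(X > 10.8): 1: 0; 2: 0.274253; 3: 0.350261.
By total probability, P(X > 10.8) = 0.35·0 + 0.21·0.274253 + 0.44·0.350261 = 0.211708.

0.212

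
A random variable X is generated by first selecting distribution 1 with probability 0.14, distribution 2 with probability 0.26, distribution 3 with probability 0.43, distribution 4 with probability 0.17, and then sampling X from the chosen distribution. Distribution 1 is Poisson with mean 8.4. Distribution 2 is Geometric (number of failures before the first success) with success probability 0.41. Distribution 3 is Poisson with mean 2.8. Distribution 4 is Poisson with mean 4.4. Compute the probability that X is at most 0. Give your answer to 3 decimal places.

0.135

Conditional on each component, P(X ≤ 0): 1: 0.000224867; 2: 0.41; 3: 0.0608101; 4: 0.0122773.
By total probability, P(X ≤ 0) = 0.14·0.000224867 + 0.26·0.41 + 0.43·0.0608101 + 0.17·0.0122773 = 0.134867.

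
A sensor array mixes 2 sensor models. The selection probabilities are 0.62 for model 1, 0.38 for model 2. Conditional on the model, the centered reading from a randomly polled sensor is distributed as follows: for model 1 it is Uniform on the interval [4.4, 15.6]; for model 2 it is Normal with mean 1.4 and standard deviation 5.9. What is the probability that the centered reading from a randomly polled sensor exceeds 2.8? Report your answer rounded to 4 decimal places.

0.7744

Conditional on each model, P(X > 2.8): 1: 1; 2: 0.406217.
By total probability, P(X > 2.8) = 0.62·1 + 0.38·0.406217 = 0.774362.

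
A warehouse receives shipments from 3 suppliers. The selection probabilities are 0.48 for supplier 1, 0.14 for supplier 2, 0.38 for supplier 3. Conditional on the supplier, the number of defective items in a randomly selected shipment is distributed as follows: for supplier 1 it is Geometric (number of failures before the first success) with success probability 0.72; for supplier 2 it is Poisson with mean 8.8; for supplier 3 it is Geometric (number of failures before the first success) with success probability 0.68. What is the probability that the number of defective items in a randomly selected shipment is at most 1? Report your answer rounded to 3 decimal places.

Conditional on each supplier, P(X ≤ 1): 1: 0.9216; 2: 0.00147718; 3: 0.8976.
By total probability, P(X ≤ 1) = 0.48·0.9216 + 0.14·0.00147718 + 0.38·0.8976 = 0.783663.

0.784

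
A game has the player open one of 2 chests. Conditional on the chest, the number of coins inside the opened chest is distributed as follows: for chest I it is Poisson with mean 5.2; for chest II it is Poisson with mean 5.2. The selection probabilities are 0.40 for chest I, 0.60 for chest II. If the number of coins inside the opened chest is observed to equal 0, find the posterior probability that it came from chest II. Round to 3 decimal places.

Likelihoods P(X=0 | ·): I: 0.00551656; II: 0.00551656.
Posterior ∝ prior × likelihood. Numerator for II: 0.6·0.00551656 = 0.00330994.
Normalizing constant: 0.4·0.00551656 + 0.6·0.00551656 = 0.00551656.
P(II | observation) = 0.00330994 / 0.00551656 = 0.6.

0.600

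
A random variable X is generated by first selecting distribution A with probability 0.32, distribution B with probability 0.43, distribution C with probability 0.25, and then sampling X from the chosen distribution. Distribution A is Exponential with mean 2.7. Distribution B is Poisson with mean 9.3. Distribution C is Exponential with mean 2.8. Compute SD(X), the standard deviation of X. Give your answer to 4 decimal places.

4.3392

Per component, A: μ=2.7, E[X²]=14.58; B: μ=9.3, E[X²]=95.79; C: μ=2.8, E[X²]=15.68.
E[X] = 0.32·2.7 + 0.43·9.3 + 0.25·2.8 = 5.563.
E[X²] = 0.32·14.58 + 0.43·95.79 + 0.25·15.68 = 49.7753.
Var(X) = E[X²] − (E[X])² = 49.7753 − 30.947 = 18.8283.
SD(X) = √18.8283 = 4.33916.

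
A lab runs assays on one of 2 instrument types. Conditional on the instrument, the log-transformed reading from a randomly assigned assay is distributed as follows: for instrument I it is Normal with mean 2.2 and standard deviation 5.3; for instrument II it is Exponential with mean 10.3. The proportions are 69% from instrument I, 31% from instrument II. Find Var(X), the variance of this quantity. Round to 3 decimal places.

66.304

Per component, I: μ=2.2, E[X²]=32.93; II: μ=10.3, E[X²]=212.18.
E[X] = 0.69·2.2 + 0.31·10.3 = 4.711.
E[X²] = 0.69·32.93 + 0.31·212.18 = 88.4975.
Var(X) = E[X²] − (E[X])² = 88.4975 − 22.1935 = 66.304.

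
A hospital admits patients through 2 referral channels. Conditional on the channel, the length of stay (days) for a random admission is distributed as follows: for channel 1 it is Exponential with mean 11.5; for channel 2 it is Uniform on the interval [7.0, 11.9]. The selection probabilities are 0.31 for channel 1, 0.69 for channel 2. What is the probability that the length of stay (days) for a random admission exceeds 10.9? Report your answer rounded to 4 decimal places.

Conditional on each channel, P(X > 10.9): 1: 0.387583; 2: 0.204082.
By total probability, P(X > 10.9) = 0.31·0.387583 + 0.69·0.204082 = 0.260967.

0.2610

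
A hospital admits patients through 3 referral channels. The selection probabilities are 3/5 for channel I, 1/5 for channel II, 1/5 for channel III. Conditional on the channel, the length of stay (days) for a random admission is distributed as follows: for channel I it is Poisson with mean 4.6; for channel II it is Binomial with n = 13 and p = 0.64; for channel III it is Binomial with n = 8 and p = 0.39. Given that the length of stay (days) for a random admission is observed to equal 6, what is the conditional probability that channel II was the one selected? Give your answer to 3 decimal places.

0.176

Likelihoods P(X=6 | ·): I: 0.13227; II: 0.0924091; III: 0.0366611.
Posterior ∝ prior × likelihood. Numerator for II: 0.2·0.0924091 = 0.0184818.
Normalizing constant: 0.6·0.13227 + 0.2·0.0924091 + 0.2·0.0366611 = 0.105176.
P(II | observation) = 0.0184818 / 0.105176 = 0.175723.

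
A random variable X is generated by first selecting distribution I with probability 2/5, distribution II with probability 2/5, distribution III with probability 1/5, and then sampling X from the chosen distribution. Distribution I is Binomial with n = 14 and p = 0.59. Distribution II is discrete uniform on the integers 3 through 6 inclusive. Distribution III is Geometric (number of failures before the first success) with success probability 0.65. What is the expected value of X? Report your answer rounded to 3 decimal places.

Component means — I: 8.26; II: 4.5; III: 0.538462.
E[X] = 0.4·8.26 + 0.4·4.5 + 0.2·0.538462 = 5.21169.

5.212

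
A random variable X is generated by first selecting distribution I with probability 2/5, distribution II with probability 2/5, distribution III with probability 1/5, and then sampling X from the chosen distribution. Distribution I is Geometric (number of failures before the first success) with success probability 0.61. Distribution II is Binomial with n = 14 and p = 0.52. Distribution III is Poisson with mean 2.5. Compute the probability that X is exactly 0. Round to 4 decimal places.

0.2604

Conditional on each component, P(X = 0): I: 0.61; II: 3.44649e-05; III: 0.082085.
By total probability, P(X = 0) = 0.4·0.61 + 0.4·3.44649e-05 + 0.2·0.082085 = 0.260431.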